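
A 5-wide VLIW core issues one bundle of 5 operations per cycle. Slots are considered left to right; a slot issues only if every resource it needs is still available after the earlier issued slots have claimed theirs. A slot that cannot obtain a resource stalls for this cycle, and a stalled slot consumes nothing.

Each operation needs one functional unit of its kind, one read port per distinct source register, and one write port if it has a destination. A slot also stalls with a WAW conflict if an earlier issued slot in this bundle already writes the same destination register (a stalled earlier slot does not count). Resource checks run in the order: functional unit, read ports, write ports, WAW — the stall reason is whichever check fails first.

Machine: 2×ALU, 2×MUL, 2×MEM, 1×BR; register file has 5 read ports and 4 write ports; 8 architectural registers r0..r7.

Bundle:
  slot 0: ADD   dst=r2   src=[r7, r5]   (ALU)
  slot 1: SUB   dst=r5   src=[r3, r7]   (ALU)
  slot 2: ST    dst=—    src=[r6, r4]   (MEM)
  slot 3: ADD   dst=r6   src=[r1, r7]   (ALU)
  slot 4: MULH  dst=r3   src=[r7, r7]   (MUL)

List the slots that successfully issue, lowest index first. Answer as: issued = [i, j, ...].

  0. ALU→r2 ⇒ go  {1A/2Mu/2Ld/1B | 3r 3w}
  1. ALU→r5 ⇒ go  {0A/2Mu/2Ld/1B | 1r 2w}
  2. MEM ⇒ no(RD_PORT)  {0A/2Mu/2Ld/1B | 1r 2w}
  3. ALU→r6 ⇒ no(FU)  {0A/2Mu/2Ld/1B | 1r 2w}
  4. MUL→r3 ⇒ go  {0A/1Mu/2Ld/1B | 0r 1w}

issued = [0, 1, 4]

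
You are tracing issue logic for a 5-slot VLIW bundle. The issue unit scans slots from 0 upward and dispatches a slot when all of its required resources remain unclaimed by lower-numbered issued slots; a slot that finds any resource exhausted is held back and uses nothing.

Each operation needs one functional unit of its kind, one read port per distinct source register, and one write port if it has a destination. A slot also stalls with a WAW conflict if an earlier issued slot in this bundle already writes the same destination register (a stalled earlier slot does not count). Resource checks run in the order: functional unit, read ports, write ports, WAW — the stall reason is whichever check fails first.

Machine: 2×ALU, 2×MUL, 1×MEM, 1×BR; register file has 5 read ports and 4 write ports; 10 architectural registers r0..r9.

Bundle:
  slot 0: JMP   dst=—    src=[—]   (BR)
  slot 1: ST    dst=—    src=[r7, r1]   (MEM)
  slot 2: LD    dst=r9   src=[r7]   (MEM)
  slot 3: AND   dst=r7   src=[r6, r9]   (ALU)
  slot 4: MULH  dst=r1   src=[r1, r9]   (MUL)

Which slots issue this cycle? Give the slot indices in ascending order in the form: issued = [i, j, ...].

(0) want 1×BR +0rd +0wr — yes → AL2|MU2|ME1|BR0|rd5|wr4
(1) want 1×MEM +2rd +0wr — yes → AL2|MU2|ME0|BR0|rd3|wr4
(2) want 1×MEM +1rd +1wr — FU → AL2|MU2|ME0|BR0|rd3|wr4
(3) want 1×ALU +2rd +1wr — yes → AL1|MU2|ME0|BR0|rd1|wr3
(4) want 1×MUL +2rd +1wr — RD_PORT → AL1|MU2|ME0|BR0|rd1|wr3

issued = [0, 1, 3]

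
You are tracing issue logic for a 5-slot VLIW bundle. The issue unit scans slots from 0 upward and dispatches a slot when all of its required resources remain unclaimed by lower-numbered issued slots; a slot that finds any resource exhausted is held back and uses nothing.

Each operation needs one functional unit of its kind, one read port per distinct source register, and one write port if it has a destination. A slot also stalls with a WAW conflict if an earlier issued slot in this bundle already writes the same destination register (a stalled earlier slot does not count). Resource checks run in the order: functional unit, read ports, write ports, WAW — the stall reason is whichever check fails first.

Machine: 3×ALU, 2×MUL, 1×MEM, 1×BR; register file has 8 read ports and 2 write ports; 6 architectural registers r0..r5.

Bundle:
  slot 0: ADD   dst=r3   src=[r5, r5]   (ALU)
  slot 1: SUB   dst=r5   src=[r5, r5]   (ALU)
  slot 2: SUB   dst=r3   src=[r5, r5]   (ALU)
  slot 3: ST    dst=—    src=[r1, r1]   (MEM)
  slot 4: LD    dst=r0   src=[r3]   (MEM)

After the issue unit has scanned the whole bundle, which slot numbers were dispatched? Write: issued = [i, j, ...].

  0. ALU→r3 ⇒ go  {2A/2Mu/1Ld/1B | 7r 1w}
  1. ALU→r5 ⇒ go  {1A/2Mu/1Ld/1B | 6r 0w}
  2. ALU→r3 ⇒ no(WR_PORT)  {1A/2Mu/1Ld/1B | 6r 0w}
  3. MEM ⇒ go  {1A/2Mu/0Ld/1B | 5r 0w}
  4. MEM→r0 ⇒ no(FU)  {1A/2Mu/0Ld/1B | 5r 0w}

issued = [0, 1, 3]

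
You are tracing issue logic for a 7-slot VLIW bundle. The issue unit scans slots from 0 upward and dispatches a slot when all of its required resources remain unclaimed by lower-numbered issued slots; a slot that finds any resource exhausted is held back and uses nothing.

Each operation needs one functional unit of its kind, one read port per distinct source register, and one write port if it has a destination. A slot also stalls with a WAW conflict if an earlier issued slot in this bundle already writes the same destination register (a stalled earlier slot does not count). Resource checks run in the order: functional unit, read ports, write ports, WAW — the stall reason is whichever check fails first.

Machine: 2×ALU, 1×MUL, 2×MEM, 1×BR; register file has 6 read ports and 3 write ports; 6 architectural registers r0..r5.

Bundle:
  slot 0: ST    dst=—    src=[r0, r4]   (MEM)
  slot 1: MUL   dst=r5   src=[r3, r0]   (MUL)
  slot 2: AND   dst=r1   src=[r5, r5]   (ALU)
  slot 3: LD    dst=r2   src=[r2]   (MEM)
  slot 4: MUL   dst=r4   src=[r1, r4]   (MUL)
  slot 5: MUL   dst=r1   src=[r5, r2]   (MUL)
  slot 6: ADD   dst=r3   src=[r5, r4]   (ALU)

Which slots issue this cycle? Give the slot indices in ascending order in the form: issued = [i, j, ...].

[0] MEM needs rd=2 wr=0: ok; after: ALU=2 MUL=1 MEM=1 BR=1, R=4, W=3
[1] MUL needs rd=2 wr=1: ok; after: ALU=2 MUL=0 MEM=1 BR=1, R=2, W=2
[2] ALU needs rd=1 wr=1: ok; after: ALU=1 MUL=0 MEM=1 BR=1, R=1, W=1
[3] MEM needs rd=1 wr=1: ok; after: ALU=1 MUL=0 MEM=0 BR=1, R=0, W=0
[4] MUL needs rd=2 wr=1: FU; after: ALU=1 MUL=0 MEM=0 BR=1, R=0, W=0
[5] MUL needs rd=2 wr=1: FU; after: ALU=1 MUL=0 MEM=0 BR=1, R=0, W=0
[6] ALU needs rd=2 wr=1: RD_PORT; after: ALU=1 MUL=0 MEM=0 BR=1, R=0, W=0

issued = [0, 1, 2, 3]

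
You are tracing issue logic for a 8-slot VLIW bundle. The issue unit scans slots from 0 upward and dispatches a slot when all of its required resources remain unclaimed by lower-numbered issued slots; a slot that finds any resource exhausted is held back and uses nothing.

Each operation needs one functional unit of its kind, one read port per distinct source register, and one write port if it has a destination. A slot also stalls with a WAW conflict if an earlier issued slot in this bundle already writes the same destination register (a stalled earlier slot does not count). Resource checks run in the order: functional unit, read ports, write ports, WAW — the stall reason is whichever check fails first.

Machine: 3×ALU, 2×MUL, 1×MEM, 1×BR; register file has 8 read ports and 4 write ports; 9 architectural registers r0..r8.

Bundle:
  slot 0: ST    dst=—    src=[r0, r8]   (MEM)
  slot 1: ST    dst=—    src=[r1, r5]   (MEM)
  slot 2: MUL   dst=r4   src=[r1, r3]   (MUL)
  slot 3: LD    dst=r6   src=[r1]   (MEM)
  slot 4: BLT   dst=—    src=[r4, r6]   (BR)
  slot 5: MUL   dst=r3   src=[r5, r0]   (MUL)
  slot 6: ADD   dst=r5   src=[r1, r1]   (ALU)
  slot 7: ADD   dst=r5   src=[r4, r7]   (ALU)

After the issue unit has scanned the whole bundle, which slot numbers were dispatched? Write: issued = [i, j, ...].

issued = [0, 2, 4, 5]

[0] MEM needs rd=2 wr=0: ok; after: ALU=3 MUL=2 MEM=0 BR=1, R=6, W=4
[1] MEM needs rd=2 wr=0: FU; after: ALU=3 MUL=2 MEM=0 BR=1, R=6, W=4
[2] MUL needs rd=2 wr=1: ok; after: ALU=3 MUL=1 MEM=0 BR=1, R=4, W=3
[3] MEM needs rd=1 wr=1: FU; after: ALU=3 MUL=1 MEM=0 BR=1, R=4, W=3
[4] BR needs rd=2 wr=0: ok; after: ALU=3 MUL=1 MEM=0 BR=0, R=2, W=3
[5] MUL needs rd=2 wr=1: ok; after: ALU=3 MUL=0 MEM=0 BR=0, R=0, W=2
[6] ALU needs rd=1 wr=1: RD_PORT; after: ALU=3 MUL=0 MEM=0 BR=0, R=0, W=2
[7] ALU needs rd=2 wr=1: RD_PORT; after: ALU=3 MUL=0 MEM=0 BR=0, R=0, W=2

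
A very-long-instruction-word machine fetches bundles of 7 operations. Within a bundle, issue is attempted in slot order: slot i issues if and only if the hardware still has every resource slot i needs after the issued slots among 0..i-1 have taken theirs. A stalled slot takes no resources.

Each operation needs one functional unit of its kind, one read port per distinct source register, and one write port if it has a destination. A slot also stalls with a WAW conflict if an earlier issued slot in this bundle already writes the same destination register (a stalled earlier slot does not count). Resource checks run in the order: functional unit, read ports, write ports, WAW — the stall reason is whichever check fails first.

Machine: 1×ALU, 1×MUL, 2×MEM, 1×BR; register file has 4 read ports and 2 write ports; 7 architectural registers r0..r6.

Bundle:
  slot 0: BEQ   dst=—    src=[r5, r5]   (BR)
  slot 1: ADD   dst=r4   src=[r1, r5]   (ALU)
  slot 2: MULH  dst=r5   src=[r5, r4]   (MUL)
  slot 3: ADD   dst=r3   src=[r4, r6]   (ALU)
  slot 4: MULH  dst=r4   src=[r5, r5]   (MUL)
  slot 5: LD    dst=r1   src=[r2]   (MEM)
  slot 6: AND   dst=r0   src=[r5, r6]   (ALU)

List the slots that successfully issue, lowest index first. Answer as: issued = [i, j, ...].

  0. BR ⇒ go  {1A/1Mu/2Ld/0B | 3r 2w}
  1. ALU→r4 ⇒ go  {0A/1Mu/2Ld/0B | 1r 1w}
  2. MUL→r5 ⇒ no(RD_PORT)  {0A/1Mu/2Ld/0B | 1r 1w}
  3. ALU→r3 ⇒ no(FU)  {0A/1Mu/2Ld/0B | 1r 1w}
  4. MUL→r4 ⇒ no(WAW)  {0A/1Mu/2Ld/0B | 1r 1w}
  5. MEM→r1 ⇒ go  {0A/1Mu/1Ld/0B | 0r 0w}
  6. ALU→r0 ⇒ no(FU)  {0A/1Mu/1Ld/0B | 0r 0w}

issued = [0, 1, 5]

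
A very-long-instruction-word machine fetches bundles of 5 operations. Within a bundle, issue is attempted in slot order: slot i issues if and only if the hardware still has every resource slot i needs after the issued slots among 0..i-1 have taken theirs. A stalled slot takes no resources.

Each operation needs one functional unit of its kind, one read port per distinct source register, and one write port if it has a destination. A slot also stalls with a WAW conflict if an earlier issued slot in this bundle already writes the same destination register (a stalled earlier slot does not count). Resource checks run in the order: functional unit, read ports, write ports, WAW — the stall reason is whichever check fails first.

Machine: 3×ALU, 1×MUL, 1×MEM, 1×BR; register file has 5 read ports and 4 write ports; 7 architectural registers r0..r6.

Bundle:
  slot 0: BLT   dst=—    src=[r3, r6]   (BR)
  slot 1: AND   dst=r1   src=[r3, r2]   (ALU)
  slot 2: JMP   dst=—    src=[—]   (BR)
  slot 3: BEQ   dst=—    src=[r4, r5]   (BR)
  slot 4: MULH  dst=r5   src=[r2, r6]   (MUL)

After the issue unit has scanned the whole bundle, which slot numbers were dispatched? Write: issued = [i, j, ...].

(0) want 1×BR +2rd +0wr — yes → AL3|MU1|ME1|BR0|rd3|wr4
(1) want 1×ALU +2rd +1wr — yes → AL2|MU1|ME1|BR0|rd1|wr3
(2) want 1×BR +0rd +0wr — FU → AL2|MU1|ME1|BR0|rd1|wr3
(3) want 1×BR +2rd +0wr — FU → AL2|MU1|ME1|BR0|rd1|wr3
(4) want 1×MUL +2rd +1wr — RD_PORT → AL2|MU1|ME1|BR0|rd1|wr3

issued = [0, 1]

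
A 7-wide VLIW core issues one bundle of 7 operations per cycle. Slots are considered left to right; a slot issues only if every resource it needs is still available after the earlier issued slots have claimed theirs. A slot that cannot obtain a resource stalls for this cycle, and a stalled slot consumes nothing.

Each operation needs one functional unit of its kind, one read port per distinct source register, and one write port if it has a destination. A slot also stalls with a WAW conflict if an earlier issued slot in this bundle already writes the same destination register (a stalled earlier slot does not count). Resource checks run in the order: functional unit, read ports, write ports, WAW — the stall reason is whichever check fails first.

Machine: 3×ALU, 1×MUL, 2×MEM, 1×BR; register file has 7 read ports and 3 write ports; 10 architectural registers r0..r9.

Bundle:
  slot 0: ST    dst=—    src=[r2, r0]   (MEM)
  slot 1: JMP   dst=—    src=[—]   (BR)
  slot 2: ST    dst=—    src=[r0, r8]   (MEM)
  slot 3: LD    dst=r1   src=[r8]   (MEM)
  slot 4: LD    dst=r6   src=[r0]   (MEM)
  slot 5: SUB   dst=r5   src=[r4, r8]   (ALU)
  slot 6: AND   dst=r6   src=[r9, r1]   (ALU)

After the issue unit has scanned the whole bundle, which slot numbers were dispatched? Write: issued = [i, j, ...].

slot 0 (MEM): ISSUE — free A3,Mu1,Ld1,B1 rp5 wp3
slot 1 (BR): ISSUE — free A3,Mu1,Ld1,B0 rp5 wp3
slot 2 (MEM): ISSUE — free A3,Mu1,Ld0,B0 rp3 wp3
slot 3 (MEM): stall FU — free A3,Mu1,Ld0,B0 rp3 wp3
slot 4 (MEM): stall FU — free A3,Mu1,Ld0,B0 rp3 wp3
slot 5 (ALU): ISSUE — free A2,Mu1,Ld0,B0 rp1 wp2
slot 6 (ALU): stall RD_PORT — free A2,Mu1,Ld0,B0 rp1 wp2

issued = [0, 1, 2, 5]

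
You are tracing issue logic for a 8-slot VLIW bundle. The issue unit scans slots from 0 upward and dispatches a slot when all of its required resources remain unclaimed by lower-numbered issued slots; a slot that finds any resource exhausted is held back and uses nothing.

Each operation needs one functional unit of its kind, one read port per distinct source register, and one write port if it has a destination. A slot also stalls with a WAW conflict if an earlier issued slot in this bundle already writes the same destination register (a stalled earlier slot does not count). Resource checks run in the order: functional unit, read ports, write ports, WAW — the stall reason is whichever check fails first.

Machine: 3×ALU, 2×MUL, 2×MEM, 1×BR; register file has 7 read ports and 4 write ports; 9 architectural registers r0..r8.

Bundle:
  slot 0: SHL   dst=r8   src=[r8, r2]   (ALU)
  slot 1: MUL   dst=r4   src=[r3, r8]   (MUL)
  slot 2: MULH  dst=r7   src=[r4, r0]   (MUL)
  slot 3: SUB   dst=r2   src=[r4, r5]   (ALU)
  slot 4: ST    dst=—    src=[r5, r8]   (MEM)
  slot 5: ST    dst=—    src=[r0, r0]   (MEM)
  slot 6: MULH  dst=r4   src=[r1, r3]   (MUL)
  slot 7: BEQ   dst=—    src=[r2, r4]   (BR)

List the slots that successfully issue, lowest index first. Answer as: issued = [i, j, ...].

  0. ALU→r8 ⇒ go  {2A/2Mu/2Ld/1B | 5r 3w}
  1. MUL→r4 ⇒ go  {2A/1Mu/2Ld/1B | 3r 2w}
  2. MUL→r7 ⇒ go  {2A/0Mu/2Ld/1B | 1r 1w}
  3. ALU→r2 ⇒ no(RD_PORT)  {2A/0Mu/2Ld/1B | 1r 1w}
  4. MEM ⇒ no(RD_PORT)  {2A/0Mu/2Ld/1B | 1r 1w}
  5. MEM ⇒ go  {2A/0Mu/1Ld/1B | 0r 1w}
  6. MUL→r4 ⇒ no(FU)  {2A/0Mu/1Ld/1B | 0r 1w}
  7. BR ⇒ no(RD_PORT)  {2A/0Mu/1Ld/1B | 0r 1w}

issued = [0, 1, 2, 5]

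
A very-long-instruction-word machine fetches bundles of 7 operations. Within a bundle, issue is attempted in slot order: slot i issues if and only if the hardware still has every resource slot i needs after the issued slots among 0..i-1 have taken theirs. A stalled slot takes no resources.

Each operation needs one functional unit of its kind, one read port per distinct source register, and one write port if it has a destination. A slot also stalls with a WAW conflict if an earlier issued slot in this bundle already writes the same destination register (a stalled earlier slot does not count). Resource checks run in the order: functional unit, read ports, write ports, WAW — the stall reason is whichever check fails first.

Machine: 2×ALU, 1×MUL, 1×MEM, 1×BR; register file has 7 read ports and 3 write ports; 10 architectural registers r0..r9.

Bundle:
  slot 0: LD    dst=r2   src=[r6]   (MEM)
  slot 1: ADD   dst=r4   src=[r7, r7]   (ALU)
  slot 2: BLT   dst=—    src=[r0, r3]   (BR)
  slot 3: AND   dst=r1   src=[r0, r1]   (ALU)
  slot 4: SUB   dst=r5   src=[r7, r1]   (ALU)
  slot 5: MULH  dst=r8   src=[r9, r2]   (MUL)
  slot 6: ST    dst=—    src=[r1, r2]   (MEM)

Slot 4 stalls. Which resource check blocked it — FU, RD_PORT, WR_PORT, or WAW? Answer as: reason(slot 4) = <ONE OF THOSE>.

reason(slot 4) = FU

  0. MEM→r2 ⇒ go  {2A/1Mu/0Ld/1B | 6r 2w}
  1. ALU→r4 ⇒ go  {1A/1Mu/0Ld/1B | 5r 1w}
  2. BR ⇒ go  {1A/1Mu/0Ld/0B | 3r 1w}
  3. ALU→r1 ⇒ go  {0A/1Mu/0Ld/0B | 1r 0w}
  4. ALU→r5 ⇒ no(FU)  {0A/1Mu/0Ld/0B | 1r 0w}
  5. MUL→r8 ⇒ no(RD_PORT)  {0A/1Mu/0Ld/0B | 1r 0w}
  6. MEM ⇒ no(FU)  {0A/1Mu/0Ld/0B | 1r 0w}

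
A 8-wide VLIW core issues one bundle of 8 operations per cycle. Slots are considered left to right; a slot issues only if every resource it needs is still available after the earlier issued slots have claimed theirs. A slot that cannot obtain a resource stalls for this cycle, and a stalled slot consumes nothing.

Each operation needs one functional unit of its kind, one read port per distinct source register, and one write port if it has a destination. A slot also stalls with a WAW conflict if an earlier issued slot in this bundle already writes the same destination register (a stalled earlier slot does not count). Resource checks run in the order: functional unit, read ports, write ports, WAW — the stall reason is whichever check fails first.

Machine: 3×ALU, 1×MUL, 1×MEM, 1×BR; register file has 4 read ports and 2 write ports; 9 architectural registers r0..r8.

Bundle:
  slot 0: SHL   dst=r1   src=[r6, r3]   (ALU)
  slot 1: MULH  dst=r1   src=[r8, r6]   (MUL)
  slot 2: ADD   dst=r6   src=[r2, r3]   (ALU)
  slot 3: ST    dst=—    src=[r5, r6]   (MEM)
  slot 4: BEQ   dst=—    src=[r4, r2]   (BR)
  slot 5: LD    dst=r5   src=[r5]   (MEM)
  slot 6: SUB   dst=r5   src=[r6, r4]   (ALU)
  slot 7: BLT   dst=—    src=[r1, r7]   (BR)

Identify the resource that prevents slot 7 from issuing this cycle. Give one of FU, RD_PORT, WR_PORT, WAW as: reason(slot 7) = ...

reason(slot 7) = RD_PORT

[0] ALU needs rd=2 wr=1: ok; after: ALU=2 MUL=1 MEM=1 BR=1, R=2, W=1
[1] MUL needs rd=2 wr=1: WAW; after: ALU=2 MUL=1 MEM=1 BR=1, R=2, W=1
[2] ALU needs rd=2 wr=1: ok; after: ALU=1 MUL=1 MEM=1 BR=1, R=0, W=0
[3] MEM needs rd=2 wr=0: RD_PORT; after: ALU=1 MUL=1 MEM=1 BR=1, R=0, W=0
[4] BR needs rd=2 wr=0: RD_PORT; after: ALU=1 MUL=1 MEM=1 BR=1, R=0, W=0
[5] MEM needs rd=1 wr=1: RD_PORT; after: ALU=1 MUL=1 MEM=1 BR=1, R=0, W=0
[6] ALU needs rd=2 wr=1: RD_PORT; after: ALU=1 MUL=1 MEM=1 BR=1, R=0, W=0
[7] BR needs rd=2 wr=0: RD_PORT; after: ALU=1 MUL=1 MEM=1 BR=1, R=0, W=0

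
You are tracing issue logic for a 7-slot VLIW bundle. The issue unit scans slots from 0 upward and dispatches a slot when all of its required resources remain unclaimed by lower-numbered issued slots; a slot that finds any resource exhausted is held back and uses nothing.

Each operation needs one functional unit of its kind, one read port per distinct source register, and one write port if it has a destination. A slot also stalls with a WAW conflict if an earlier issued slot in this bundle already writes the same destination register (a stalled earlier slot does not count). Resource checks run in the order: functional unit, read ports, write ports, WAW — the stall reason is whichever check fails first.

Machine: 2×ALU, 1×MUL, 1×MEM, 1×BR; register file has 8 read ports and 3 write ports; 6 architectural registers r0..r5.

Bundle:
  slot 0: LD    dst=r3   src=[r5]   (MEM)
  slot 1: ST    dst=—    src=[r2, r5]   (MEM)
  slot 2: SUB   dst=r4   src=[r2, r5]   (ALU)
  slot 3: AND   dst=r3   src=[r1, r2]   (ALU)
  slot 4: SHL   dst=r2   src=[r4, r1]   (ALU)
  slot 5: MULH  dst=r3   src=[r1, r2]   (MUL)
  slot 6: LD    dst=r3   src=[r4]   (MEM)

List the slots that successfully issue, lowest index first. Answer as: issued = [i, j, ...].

issued = [0, 2, 4]

(0) want 1×MEM +1rd +1wr — yes → AL2|MU1|ME0|BR1|rd7|wr2
(1) want 1×MEM +2rd +0wr — FU → AL2|MU1|ME0|BR1|rd7|wr2
(2) want 1×ALU +2rd +1wr — yes → AL1|MU1|ME0|BR1|rd5|wr1
(3) want 1×ALU +2rd +1wr — WAW → AL1|MU1|ME0|BR1|rd5|wr1
(4) want 1×ALU +2rd +1wr — yes → AL0|MU1|ME0|BR1|rd3|wr0
(5) want 1×MUL +2rd +1wr — WR_PORT → AL0|MU1|ME0|BR1|rd3|wr0
(6) want 1×MEM +1rd +1wr — FU → AL0|MU1|ME0|BR1|rd3|wr0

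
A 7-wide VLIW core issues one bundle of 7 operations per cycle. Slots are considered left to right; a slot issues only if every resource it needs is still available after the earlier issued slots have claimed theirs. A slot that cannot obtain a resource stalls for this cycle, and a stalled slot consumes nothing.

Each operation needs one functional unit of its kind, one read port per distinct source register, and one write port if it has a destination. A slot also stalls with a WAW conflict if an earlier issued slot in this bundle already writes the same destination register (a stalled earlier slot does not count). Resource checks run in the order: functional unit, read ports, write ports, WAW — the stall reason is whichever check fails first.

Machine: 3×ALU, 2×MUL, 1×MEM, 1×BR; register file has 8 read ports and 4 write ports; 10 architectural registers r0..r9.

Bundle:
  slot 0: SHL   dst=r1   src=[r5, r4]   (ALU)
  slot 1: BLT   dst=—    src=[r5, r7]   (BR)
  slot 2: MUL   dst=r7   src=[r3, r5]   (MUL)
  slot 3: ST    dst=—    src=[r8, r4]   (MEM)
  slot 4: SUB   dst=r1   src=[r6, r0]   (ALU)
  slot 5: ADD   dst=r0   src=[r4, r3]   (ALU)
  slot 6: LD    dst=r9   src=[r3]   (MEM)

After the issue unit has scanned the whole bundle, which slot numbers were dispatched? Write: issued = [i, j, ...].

issued = [0, 1, 2, 3]

slot 0 (ALU): ISSUE — free A2,Mu2,Ld1,B1 rp6 wp3
slot 1 (BR): ISSUE — free A2,Mu2,Ld1,B0 rp4 wp3
slot 2 (MUL): ISSUE — free A2,Mu1,Ld1,B0 rp2 wp2
slot 3 (MEM): ISSUE — free A2,Mu1,Ld0,B0 rp0 wp2
slot 4 (ALU): stall RD_PORT — free A2,Mu1,Ld0,B0 rp0 wp2
slot 5 (ALU): stall RD_PORT — free A2,Mu1,Ld0,B0 rp0 wp2
slot 6 (MEM): stall FU — free A2,Mu1,Ld0,B0 rp0 wp2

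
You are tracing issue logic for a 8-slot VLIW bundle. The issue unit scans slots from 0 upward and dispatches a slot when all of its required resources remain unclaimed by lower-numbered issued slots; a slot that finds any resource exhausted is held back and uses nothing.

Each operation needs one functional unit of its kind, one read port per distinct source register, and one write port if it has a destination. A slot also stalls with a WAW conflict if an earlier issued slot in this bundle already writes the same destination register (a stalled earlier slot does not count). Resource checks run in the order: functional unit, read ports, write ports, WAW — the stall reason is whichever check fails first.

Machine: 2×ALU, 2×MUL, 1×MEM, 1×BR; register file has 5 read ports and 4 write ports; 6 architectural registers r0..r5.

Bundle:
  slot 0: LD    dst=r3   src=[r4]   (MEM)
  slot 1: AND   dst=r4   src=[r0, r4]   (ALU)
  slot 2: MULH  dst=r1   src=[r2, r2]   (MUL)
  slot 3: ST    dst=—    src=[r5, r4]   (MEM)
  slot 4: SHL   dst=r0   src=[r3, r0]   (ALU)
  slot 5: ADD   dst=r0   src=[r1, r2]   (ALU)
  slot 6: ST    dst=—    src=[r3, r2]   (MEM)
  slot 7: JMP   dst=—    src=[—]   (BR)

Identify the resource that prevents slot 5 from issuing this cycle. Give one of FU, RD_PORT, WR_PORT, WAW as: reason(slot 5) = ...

reason(slot 5) = RD_PORT

[0] MEM needs rd=1 wr=1: ok; after: ALU=2 MUL=2 MEM=0 BR=1, R=4, W=3
[1] ALU needs rd=2 wr=1: ok; after: ALU=1 MUL=2 MEM=0 BR=1, R=2, W=2
[2] MUL needs rd=1 wr=1: ok; after: ALU=1 MUL=1 MEM=0 BR=1, R=1, W=1
[3] MEM needs rd=2 wr=0: FU; after: ALU=1 MUL=1 MEM=0 BR=1, R=1, W=1
[4] ALU needs rd=2 wr=1: RD_PORT; after: ALU=1 MUL=1 MEM=0 BR=1, R=1, W=1
[5] ALU needs rd=2 wr=1: RD_PORT; after: ALU=1 MUL=1 MEM=0 BR=1, R=1, W=1
[6] MEM needs rd=2 wr=0: FU; after: ALU=1 MUL=1 MEM=0 BR=1, R=1, W=1
[7] BR needs rd=0 wr=0: ok; after: ALU=1 MUL=1 MEM=0 BR=0, R=1, W=1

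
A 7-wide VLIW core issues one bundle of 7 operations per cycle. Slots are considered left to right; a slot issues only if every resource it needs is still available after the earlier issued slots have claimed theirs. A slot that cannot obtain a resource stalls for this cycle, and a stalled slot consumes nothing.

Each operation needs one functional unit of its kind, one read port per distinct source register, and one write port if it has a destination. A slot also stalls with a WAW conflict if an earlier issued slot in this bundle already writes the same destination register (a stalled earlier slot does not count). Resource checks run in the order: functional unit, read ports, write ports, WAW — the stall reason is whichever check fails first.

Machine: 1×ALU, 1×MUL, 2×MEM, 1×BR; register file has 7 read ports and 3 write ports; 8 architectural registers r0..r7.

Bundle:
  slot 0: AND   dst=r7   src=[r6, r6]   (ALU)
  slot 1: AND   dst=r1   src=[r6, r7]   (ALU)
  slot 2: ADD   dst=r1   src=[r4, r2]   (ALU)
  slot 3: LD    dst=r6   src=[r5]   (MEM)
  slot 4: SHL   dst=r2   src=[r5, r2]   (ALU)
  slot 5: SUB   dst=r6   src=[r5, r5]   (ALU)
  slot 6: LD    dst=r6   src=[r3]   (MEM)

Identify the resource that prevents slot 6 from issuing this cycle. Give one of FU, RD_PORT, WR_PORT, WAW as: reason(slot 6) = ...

reason(slot 6) = WAW

[0] ALU needs rd=1 wr=1: ok; after: ALU=0 MUL=1 MEM=2 BR=1, R=6, W=2
[1] ALU needs rd=2 wr=1: FU; after: ALU=0 MUL=1 MEM=2 BR=1, R=6, W=2
[2] ALU needs rd=2 wr=1: FU; after: ALU=0 MUL=1 MEM=2 BR=1, R=6, W=2
[3] MEM needs rd=1 wr=1: ok; after: ALU=0 MUL=1 MEM=1 BR=1, R=5, W=1
[4] ALU needs rd=2 wr=1: FU; after: ALU=0 MUL=1 MEM=1 BR=1, R=5, W=1
[5] ALU needs rd=1 wr=1: FU; after: ALU=0 MUL=1 MEM=1 BR=1, R=5, W=1
[6] MEM needs rd=1 wr=1: WAW; after: ALU=0 MUL=1 MEM=1 BR=1, R=5, W=1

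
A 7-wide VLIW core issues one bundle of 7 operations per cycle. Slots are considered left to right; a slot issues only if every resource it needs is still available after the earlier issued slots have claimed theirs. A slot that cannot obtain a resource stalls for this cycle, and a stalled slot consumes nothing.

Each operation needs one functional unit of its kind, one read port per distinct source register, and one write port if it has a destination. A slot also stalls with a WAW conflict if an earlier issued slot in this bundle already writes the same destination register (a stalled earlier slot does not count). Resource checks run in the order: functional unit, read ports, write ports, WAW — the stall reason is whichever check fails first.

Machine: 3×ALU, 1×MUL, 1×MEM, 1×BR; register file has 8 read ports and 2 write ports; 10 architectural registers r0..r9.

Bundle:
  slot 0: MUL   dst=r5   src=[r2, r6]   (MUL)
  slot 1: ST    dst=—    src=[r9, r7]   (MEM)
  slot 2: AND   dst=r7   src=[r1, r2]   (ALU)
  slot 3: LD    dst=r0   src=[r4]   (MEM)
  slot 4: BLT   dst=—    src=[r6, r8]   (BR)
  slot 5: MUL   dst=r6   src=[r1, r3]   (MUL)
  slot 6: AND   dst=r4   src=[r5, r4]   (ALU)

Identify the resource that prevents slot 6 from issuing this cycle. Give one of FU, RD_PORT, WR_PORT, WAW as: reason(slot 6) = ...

  0. MUL→r5 ⇒ go  {3A/0Mu/1Ld/1B | 6r 1w}
  1. MEM ⇒ go  {3A/0Mu/0Ld/1B | 4r 1w}
  2. ALU→r7 ⇒ go  {2A/0Mu/0Ld/1B | 2r 0w}
  3. MEM→r0 ⇒ no(FU)  {2A/0Mu/0Ld/1B | 2r 0w}
  4. BR ⇒ go  {2A/0Mu/0Ld/0B | 0r 0w}
  5. MUL→r6 ⇒ no(FU)  {2A/0Mu/0Ld/0B | 0r 0w}
  6. ALU→r4 ⇒ no(RD_PORT)  {2A/0Mu/0Ld/0B | 0r 0w}

reason(slot 6) = RD_PORT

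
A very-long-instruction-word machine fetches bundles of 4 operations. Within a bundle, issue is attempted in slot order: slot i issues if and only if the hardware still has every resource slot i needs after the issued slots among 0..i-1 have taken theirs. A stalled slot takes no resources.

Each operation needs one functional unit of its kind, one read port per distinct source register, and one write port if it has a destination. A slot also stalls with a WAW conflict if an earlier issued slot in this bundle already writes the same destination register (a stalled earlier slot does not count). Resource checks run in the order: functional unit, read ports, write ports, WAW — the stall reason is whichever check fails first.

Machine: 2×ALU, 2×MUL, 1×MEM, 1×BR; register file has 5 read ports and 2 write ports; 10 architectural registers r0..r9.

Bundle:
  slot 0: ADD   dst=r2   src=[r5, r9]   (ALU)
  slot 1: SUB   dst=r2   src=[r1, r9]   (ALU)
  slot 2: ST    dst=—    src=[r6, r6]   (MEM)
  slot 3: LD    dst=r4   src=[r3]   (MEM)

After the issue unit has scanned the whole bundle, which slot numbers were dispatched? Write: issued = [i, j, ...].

issued = [0, 2]

(0) want 1×ALU +2rd +1wr — yes → AL1|MU2|ME1|BR1|rd3|wr1
(1) want 1×ALU +2rd +1wr — WAW → AL1|MU2|ME1|BR1|rd3|wr1
(2) want 1×MEM +1rd +0wr — yes → AL1|MU2|ME0|BR1|rd2|wr1
(3) want 1×MEM +1rd +1wr — FU → AL1|MU2|ME0|BR1|rd2|wr1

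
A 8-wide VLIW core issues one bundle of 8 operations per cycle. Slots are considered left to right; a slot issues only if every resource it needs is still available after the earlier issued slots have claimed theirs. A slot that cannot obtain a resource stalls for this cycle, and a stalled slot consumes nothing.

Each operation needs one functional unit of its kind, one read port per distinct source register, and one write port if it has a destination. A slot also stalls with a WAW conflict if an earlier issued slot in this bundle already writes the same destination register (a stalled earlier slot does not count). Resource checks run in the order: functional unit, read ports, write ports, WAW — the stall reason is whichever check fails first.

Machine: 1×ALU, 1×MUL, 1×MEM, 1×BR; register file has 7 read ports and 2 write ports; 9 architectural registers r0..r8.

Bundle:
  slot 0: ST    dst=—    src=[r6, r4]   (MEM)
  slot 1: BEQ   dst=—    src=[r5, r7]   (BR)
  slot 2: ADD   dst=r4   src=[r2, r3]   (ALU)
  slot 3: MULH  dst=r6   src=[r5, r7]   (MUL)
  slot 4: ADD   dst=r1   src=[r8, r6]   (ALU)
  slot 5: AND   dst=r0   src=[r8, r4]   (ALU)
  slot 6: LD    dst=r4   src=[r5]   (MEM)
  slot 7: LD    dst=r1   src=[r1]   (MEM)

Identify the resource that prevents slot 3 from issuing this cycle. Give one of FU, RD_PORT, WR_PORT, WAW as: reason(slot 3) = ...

slot 0 (MEM): ISSUE — free A1,Mu1,Ld0,B1 rp5 wp2
slot 1 (BR): ISSUE — free A1,Mu1,Ld0,B0 rp3 wp2
slot 2 (ALU): ISSUE — free A0,Mu1,Ld0,B0 rp1 wp1
slot 3 (MUL): stall RD_PORT — free A0,Mu1,Ld0,B0 rp1 wp1
slot 4 (ALU): stall FU — free A0,Mu1,Ld0,B0 rp1 wp1
slot 5 (ALU): stall FU — free A0,Mu1,Ld0,B0 rp1 wp1
slot 6 (MEM): stall FU — free A0,Mu1,Ld0,B0 rp1 wp1
slot 7 (MEM): stall FU — free A0,Mu1,Ld0,B0 rp1 wp1

reason(slot 3) = RD_PORT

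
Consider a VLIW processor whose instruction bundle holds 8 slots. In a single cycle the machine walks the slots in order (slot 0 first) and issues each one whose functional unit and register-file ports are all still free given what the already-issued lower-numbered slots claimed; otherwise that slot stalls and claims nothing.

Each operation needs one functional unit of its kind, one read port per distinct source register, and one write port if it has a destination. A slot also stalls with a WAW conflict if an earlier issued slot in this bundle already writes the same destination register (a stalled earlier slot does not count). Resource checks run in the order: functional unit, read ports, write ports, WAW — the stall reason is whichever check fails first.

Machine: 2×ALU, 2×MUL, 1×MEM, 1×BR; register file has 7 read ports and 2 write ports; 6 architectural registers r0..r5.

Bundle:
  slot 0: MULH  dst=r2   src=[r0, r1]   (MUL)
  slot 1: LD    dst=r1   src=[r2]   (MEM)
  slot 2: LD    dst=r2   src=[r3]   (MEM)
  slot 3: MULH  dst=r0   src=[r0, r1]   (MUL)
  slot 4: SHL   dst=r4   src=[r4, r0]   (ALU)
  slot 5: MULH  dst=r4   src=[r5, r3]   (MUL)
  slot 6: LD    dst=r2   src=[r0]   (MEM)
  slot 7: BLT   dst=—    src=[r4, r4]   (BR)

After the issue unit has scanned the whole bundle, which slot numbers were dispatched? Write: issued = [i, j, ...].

issued = [0, 1, 7]

  0. MUL→r2 ⇒ go  {2A/1Mu/1Ld/1B | 5r 1w}
  1. MEM→r1 ⇒ go  {2A/1Mu/0Ld/1B | 4r 0w}
  2. MEM→r2 ⇒ no(FU)  {2A/1Mu/0Ld/1B | 4r 0w}
  3. MUL→r0 ⇒ no(WR_PORT)  {2A/1Mu/0Ld/1B | 4r 0w}
  4. ALU→r4 ⇒ no(WR_PORT)  {2A/1Mu/0Ld/1B | 4r 0w}
  5. MUL→r4 ⇒ no(WR_PORT)  {2A/1Mu/0Ld/1B | 4r 0w}
  6. MEM→r2 ⇒ no(FU)  {2A/1Mu/0Ld/1B | 4r 0w}
  7. BR ⇒ go  {2A/1Mu/0Ld/0B | 3r 0w}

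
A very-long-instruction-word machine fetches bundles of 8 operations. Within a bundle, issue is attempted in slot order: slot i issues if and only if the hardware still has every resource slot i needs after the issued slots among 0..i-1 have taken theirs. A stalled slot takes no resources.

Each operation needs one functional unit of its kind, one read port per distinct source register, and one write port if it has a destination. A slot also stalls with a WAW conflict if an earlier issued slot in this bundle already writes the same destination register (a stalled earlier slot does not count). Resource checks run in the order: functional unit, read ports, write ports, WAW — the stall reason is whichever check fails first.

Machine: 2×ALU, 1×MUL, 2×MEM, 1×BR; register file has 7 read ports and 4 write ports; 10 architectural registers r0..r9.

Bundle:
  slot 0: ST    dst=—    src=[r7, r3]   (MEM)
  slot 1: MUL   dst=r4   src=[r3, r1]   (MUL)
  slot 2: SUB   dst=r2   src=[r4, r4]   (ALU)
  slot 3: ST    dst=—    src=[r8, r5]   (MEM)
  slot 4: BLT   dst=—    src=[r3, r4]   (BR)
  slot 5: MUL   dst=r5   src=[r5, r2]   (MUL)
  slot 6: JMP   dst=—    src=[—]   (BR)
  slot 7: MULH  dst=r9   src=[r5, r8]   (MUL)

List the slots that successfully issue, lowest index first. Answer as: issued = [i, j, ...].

issued = [0, 1, 2, 3, 6]

  0. MEM ⇒ go  {2A/1Mu/1Ld/1B | 5r 4w}
  1. MUL→r4 ⇒ go  {2A/0Mu/1Ld/1B | 3r 3w}
  2. ALU→r2 ⇒ go  {1A/0Mu/1Ld/1B | 2r 2w}
  3. MEM ⇒ go  {1A/0Mu/0Ld/1B | 0r 2w}
  4. BR ⇒ no(RD_PORT)  {1A/0Mu/0Ld/1B | 0r 2w}
  5. MUL→r5 ⇒ no(FU)  {1A/0Mu/0Ld/1B | 0r 2w}
  6. BR ⇒ go  {1A/0Mu/0Ld/0B | 0r 2w}
  7. MUL→r9 ⇒ no(FU)  {1A/0Mu/0Ld/0B | 0r 2w}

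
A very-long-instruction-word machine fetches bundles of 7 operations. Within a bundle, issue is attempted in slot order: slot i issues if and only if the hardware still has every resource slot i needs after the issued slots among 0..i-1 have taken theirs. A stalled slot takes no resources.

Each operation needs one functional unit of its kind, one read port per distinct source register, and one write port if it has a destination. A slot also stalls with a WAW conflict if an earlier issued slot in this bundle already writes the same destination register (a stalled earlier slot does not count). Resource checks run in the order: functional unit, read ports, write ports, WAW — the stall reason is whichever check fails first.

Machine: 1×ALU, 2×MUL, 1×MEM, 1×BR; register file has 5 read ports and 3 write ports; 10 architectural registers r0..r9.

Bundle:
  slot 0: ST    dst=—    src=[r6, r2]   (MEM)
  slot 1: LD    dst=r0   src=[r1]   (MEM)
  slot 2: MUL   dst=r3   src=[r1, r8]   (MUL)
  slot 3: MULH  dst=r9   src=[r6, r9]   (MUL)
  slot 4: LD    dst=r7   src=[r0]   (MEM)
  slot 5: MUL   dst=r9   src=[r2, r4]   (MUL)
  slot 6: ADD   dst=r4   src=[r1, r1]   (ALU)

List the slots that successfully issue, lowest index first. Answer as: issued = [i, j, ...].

issued = [0, 2, 6]

  0. MEM ⇒ go  {1A/2Mu/0Ld/1B | 3r 3w}
  1. MEM→r0 ⇒ no(FU)  {1A/2Mu/0Ld/1B | 3r 3w}
  2. MUL→r3 ⇒ go  {1A/1Mu/0Ld/1B | 1r 2w}
  3. MUL→r9 ⇒ no(RD_PORT)  {1A/1Mu/0Ld/1B | 1r 2w}
  4. MEM→r7 ⇒ no(FU)  {1A/1Mu/0Ld/1B | 1r 2w}
  5. MUL→r9 ⇒ no(RD_PORT)  {1A/1Mu/0Ld/1B | 1r 2w}
  6. ALU→r4 ⇒ go  {0A/1Mu/0Ld/1B | 0r 1w}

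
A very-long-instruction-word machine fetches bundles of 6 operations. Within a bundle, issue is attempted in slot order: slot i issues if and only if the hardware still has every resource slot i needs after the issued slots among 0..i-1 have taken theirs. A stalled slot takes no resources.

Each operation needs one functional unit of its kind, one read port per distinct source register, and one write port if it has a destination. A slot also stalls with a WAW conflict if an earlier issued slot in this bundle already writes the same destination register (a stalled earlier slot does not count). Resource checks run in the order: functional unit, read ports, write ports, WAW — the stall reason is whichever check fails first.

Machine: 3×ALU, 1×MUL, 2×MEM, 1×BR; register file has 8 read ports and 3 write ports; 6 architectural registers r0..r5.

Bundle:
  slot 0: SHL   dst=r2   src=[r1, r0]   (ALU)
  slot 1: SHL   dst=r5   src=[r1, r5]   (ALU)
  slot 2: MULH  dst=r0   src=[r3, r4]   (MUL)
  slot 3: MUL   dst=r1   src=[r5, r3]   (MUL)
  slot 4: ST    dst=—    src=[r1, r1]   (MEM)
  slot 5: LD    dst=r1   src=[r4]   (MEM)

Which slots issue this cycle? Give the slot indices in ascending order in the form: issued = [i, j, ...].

#0 ALU src=r1,r0 dispatched  <A:2 Mu:1 Ld:2 B:1 rd:6 wr:2>
#1 ALU src=r1,r5 dispatched  <A:1 Mu:1 Ld:2 B:1 rd:4 wr:1>
#2 MUL src=r3,r4 dispatched  <A:1 Mu:0 Ld:2 B:1 rd:2 wr:0>
#3 MUL src=r5,r3 held:FU  <A:1 Mu:0 Ld:2 B:1 rd:2 wr:0>
#4 MEM src=r1,r1 dispatched  <A:1 Mu:0 Ld:1 B:1 rd:1 wr:0>
#5 MEM src=r4 held:WR_PORT  <A:1 Mu:0 Ld:1 B:1 rd:1 wr:0>

issued = [0, 1, 2, 4]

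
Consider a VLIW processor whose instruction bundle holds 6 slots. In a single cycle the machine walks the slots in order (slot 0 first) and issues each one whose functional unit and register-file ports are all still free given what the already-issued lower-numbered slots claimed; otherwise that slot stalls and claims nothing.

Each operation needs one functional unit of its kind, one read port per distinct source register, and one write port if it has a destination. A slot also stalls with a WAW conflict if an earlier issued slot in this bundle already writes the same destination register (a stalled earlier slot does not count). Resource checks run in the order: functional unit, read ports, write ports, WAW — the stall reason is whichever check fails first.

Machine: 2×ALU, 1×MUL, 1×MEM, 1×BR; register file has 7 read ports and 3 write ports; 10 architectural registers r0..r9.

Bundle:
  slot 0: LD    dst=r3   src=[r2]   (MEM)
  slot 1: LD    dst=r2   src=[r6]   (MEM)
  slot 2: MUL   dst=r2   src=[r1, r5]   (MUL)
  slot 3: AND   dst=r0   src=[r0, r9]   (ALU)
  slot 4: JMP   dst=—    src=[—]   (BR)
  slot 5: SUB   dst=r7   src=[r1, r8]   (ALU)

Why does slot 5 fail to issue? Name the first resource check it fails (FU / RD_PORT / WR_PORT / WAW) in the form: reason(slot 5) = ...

  0. MEM→r3 ⇒ go  {2A/1Mu/0Ld/1B | 6r 2w}
  1. MEM→r2 ⇒ no(FU)  {2A/1Mu/0Ld/1B | 6r 2w}
  2. MUL→r2 ⇒ go  {2A/0Mu/0Ld/1B | 4r 1w}
  3. ALU→r0 ⇒ go  {1A/0Mu/0Ld/1B | 2r 0w}
  4. BR ⇒ go  {1A/0Mu/0Ld/0B | 2r 0w}
  5. ALU→r7 ⇒ no(WR_PORT)  {1A/0Mu/0Ld/0B | 2r 0w}

reason(slot 5) = WR_PORT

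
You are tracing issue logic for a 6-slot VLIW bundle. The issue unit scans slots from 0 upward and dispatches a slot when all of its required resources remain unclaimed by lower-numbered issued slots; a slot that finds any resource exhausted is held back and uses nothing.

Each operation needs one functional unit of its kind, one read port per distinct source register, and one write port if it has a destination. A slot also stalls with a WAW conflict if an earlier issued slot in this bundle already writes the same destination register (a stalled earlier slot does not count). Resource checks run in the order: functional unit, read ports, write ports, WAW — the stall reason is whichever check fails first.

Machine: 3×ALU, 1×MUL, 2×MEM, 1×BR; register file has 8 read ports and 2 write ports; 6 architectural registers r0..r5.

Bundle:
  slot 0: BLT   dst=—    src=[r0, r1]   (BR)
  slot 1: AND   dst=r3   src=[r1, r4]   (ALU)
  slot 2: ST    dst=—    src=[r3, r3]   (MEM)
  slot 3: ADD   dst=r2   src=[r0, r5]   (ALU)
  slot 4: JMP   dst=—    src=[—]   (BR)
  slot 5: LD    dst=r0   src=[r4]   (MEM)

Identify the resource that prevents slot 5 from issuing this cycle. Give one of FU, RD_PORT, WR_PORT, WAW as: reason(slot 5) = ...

reason(slot 5) = WR_PORT

#0 BR src=r0,r1 dispatched  <A:3 Mu:1 Ld:2 B:0 rd:6 wr:2>
#1 ALU src=r1,r4 dispatched  <A:2 Mu:1 Ld:2 B:0 rd:4 wr:1>
#2 MEM src=r3,r3 dispatched  <A:2 Mu:1 Ld:1 B:0 rd:3 wr:1>
#3 ALU src=r0,r5 dispatched  <A:1 Mu:1 Ld:1 B:0 rd:1 wr:0>
#4 BR src=- held:FU  <A:1 Mu:1 Ld:1 B:0 rd:1 wr:0>
#5 MEM src=r4 held:WR_PORT  <A:1 Mu:1 Ld:1 B:0 rd:1 wr:0>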